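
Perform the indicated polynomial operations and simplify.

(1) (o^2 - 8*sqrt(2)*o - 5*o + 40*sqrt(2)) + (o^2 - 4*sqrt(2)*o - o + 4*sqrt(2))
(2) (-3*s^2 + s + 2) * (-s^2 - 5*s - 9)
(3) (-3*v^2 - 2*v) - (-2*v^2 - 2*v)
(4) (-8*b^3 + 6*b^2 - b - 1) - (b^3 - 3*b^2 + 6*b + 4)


(1) = 2*o^2 - 12*sqrt(2)*o - 6*o + 44*sqrt(2)
(2) = 3*s^4 + 14*s^3 + 20*s^2 - 19*s - 18
(3) = -v^2
(4) = -9*b^3 + 9*b^2 - 7*b - 5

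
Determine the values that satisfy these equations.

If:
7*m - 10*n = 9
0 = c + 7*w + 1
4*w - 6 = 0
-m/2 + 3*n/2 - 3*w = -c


Then:
c = -23/2
m = 347/11
n = 233/11
w = 3/2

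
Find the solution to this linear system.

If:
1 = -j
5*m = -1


Then:
j = -1
m = -1/5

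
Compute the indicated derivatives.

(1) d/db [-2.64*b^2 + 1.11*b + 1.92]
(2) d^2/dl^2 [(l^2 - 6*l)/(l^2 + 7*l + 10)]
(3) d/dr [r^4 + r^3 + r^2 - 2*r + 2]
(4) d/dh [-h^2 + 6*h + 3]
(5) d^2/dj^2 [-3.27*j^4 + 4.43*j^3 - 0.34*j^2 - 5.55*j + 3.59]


(1) = 1.11 - 5.28*b
(2) = 2*(-13*l^3 - 30*l^2 + 180*l + 520)/(l^6 + 21*l^5 + 177*l^4 + 763*l^3 + 1770*l^2 + 2100*l + 1000)
(3) = 4*r^3 + 3*r^2 + 2*r - 2
(4) = 6 - 2*h
(5) = -39.24*j^2 + 26.58*j - 0.68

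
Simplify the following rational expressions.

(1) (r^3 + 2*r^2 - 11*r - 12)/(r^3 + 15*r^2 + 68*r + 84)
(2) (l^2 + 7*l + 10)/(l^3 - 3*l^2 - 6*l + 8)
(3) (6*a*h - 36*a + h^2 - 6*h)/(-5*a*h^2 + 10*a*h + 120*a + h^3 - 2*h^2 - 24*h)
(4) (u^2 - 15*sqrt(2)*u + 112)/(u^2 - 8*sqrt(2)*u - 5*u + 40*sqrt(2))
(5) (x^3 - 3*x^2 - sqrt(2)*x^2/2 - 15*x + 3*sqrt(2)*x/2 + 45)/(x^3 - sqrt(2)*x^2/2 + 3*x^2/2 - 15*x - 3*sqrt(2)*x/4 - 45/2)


(1) = (r^3 + 2*r^2 - 11*r - 12)/(r^3 + 15*r^2 + 68*r + 84)
(2) = (l + 5)/(l^2 - 5*l + 4)
(3) = (-6*a - h)/(5*a*h + 20*a - h^2 - 4*h)
(4) = (u - 7*sqrt(2))/(u - 5)
(5) = (8*x - 24)/(8*x + 12)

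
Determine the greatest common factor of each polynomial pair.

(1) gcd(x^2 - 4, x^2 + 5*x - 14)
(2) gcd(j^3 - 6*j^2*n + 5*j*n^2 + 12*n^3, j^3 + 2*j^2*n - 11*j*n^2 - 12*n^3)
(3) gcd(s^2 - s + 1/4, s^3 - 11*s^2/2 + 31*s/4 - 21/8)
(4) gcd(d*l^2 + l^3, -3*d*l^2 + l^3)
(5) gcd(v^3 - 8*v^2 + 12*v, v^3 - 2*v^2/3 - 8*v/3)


(1) = gcd((x - 2)*(x + 2), (x - 2)*(x + 7)) = x - 2
(2) = gcd((j - 4*n)*(j - 3*n)*(j + n), (j - 3*n)*(j + n)*(j + 4*n)) = j^2 - 2*j*n - 3*n^2
(3) = s - 1/2
(4) = gcd(l^2*(d + l), l^2*(-3*d + l)) = l^2
(5) = gcd(v*(v - 6)*(v - 2), v*(v - 2)*(v + 4/3)) = v^2 - 2*v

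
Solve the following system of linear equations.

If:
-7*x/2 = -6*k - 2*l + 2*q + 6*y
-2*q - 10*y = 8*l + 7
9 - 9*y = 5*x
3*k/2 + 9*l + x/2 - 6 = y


Then:
k = -1117*y/390 - 191/130
l = 179*y/260 + 211/260
q = -504*y/65 - 877/130
x = 9/5 - 9*y/5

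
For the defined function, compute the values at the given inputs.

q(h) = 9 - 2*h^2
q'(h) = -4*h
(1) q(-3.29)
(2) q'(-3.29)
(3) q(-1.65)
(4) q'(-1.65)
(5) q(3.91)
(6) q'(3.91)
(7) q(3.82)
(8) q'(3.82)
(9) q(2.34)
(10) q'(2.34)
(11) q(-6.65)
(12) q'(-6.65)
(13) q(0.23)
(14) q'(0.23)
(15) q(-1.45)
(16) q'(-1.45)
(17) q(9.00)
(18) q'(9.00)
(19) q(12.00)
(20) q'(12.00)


(1) = -12.65
(2) = 13.16
(3) = 3.56
(4) = 6.60
(5) = -21.58
(6) = -15.64
(7) = -20.18
(8) = -15.28
(9) = -1.95
(10) = -9.36
(11) = -79.45
(12) = 26.60
(13) = 8.89
(14) = -0.92
(15) = 4.79
(16) = 5.80
(17) = -153.00
(18) = -36.00
(19) = -279.00
(20) = -48.00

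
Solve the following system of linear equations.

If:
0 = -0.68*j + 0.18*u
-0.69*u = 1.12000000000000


Then:
j = -0.43
u = -1.62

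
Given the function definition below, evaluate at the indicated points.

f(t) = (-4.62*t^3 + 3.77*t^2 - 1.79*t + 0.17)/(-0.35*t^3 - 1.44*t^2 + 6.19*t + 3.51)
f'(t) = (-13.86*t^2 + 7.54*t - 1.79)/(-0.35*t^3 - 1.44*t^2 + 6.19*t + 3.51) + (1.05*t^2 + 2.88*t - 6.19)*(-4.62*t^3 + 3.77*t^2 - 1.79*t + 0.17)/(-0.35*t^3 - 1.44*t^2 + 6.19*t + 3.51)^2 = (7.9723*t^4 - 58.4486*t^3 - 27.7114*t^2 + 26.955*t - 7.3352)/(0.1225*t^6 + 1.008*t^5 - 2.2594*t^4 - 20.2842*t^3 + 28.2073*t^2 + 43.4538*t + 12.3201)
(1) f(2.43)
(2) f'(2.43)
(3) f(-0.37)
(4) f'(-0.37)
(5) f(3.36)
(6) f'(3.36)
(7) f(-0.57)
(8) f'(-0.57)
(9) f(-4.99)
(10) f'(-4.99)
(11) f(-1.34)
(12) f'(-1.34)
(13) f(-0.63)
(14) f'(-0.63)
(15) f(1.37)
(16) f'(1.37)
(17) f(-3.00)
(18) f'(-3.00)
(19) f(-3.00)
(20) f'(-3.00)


(1) = -9.59
(2) = -26.37
(3) = 1.52
(4) = -16.63
(5) = 26.51
(6) = -52.40
(7) = -7.76
(8) = -112.87
(9) = -34.29
(10) = 29.17
(11) = -3.13
(12) = 1.72
(13) = -4.52
(14) = -25.47
(15) = -0.84
(16) = -2.06
(17) = -8.84
(18) = 5.47
(19) = -8.84
(20) = 5.47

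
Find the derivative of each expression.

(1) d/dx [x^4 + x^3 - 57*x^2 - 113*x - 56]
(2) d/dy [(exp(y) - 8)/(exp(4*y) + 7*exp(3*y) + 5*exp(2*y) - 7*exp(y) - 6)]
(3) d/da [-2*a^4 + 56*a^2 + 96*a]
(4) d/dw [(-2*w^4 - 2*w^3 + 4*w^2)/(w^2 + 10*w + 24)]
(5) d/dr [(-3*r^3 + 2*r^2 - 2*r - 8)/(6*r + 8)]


(1) = 4*x^3 + 3*x^2 - 114*x - 113
(2) = (-3*exp(3*y) + 21*exp(2*y) + 142*exp(y) - 62)*exp(y)/(exp(7*y) + 13*exp(6*y) + 46*exp(5*y) + 10*exp(4*y) - 95*exp(3*y) - 59*exp(2*y) + 48*exp(y) + 36)
(3) = -8*a^3 + 112*a + 96
(4) = 2*w*(-2*w^4 - 31*w^3 - 116*w^2 - 52*w + 96)/(w^4 + 20*w^3 + 148*w^2 + 480*w + 576)
(5) = (-9*r^3 - 15*r^2 + 8*r + 8)/(9*r^2 + 24*r + 16)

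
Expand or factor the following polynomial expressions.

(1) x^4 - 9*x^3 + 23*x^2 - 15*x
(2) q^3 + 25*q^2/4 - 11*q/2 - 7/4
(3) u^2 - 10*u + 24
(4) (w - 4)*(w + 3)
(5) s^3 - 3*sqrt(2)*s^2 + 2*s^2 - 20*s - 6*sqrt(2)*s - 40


(1) = x*(x - 5)*(x - 3)*(x - 1)
(2) = (q - 1)*(q + 1/4)*(q + 7)
(3) = (u - 6)*(u - 4)
(4) = w^2 - w - 12
(5) = (s + 2)*(s - 5*sqrt(2))*(s + 2*sqrt(2))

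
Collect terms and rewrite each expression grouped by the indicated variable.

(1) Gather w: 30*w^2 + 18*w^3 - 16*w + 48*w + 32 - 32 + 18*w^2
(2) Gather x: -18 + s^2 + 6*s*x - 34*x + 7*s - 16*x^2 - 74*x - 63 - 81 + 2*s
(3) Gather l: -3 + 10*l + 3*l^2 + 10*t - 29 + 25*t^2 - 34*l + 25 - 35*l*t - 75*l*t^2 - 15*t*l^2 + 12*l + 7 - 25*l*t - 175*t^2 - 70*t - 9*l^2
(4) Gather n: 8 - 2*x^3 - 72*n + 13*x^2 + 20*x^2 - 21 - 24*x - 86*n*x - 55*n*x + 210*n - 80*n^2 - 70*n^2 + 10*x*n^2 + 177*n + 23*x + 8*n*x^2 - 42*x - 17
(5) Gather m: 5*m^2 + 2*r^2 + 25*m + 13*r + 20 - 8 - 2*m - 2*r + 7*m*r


(1) = 18*w^3 + 48*w^2 + 32*w
(2) = s^2 + 9*s - 16*x^2 + x*(6*s - 108) - 162
(3) = l^2*(-15*t - 6) + l*(-75*t^2 - 60*t - 12) - 150*t^2 - 60*t
(4) = n^2*(10*x - 150) + n*(8*x^2 - 141*x + 315) - 2*x^3 + 33*x^2 - 43*x - 30
(5) = 5*m^2 + m*(7*r + 23) + 2*r^2 + 11*r + 12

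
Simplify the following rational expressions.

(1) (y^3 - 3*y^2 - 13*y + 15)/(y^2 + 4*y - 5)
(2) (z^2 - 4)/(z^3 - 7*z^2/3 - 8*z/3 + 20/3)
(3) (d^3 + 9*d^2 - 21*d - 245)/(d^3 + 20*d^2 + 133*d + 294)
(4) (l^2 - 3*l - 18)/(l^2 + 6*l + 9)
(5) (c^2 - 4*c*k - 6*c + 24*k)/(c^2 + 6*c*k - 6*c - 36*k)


(1) = (y^2 - 2*y - 15)/(y + 5)
(2) = (3*z + 6)/(3*z^2 - z - 10)
(3) = (d - 5)/(d + 6)
(4) = (l - 6)/(l + 3)
(5) = (c - 4*k)/(c + 6*k)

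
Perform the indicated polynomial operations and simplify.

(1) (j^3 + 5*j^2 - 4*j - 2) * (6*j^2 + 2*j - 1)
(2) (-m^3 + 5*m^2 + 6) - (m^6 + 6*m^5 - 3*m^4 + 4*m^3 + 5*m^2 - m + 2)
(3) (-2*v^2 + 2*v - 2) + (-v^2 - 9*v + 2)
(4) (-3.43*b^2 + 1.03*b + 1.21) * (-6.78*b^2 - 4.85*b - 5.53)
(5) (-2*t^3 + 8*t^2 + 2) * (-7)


(1) = 6*j^5 + 32*j^4 - 15*j^3 - 25*j^2 + 2
(2) = -m^6 - 6*m^5 + 3*m^4 - 5*m^3 + m + 4
(3) = -3*v^2 - 7*v
(4) = 23.2554*b^4 + 9.6521*b^3 + 5.7686*b^2 - 11.5644*b - 6.6913
(5) = 14*t^3 - 56*t^2 - 14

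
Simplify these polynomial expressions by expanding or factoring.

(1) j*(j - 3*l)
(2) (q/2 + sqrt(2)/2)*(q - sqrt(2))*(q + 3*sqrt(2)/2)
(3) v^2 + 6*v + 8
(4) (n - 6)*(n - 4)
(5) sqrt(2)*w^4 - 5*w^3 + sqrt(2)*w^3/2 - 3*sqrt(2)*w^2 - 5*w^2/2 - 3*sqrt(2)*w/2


(1) = j^2 - 3*j*l
(2) = q^3/2 + 3*sqrt(2)*q^2/4 - q - 3*sqrt(2)/2
(3) = (v + 2)*(v + 4)
(4) = n^2 - 10*n + 24
(5) = w*(w + 1/2)*(w - 3*sqrt(2))*(sqrt(2)*w + 1)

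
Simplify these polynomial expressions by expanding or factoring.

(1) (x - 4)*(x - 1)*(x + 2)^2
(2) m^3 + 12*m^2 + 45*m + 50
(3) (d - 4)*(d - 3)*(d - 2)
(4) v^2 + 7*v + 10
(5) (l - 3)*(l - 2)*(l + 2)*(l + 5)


(1) = x^4 - x^3 - 12*x^2 - 4*x + 16
(2) = (m + 2)*(m + 5)^2
(3) = d^3 - 9*d^2 + 26*d - 24
(4) = (v + 2)*(v + 5)
(5) = l^4 + 2*l^3 - 19*l^2 - 8*l + 60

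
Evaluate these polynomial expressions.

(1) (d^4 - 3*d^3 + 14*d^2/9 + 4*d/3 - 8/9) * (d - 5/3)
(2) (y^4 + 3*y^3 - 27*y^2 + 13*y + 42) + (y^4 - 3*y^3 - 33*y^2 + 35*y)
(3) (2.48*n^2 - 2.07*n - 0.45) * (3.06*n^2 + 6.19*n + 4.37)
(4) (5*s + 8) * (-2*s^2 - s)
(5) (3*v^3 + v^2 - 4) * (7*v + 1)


(1) = d^5 - 14*d^4/3 + 59*d^3/9 - 34*d^2/27 - 28*d/9 + 40/27
(2) = 2*y^4 - 60*y^2 + 48*y + 42
(3) = 7.5888*n^4 + 9.017*n^3 - 3.3527*n^2 - 11.8314*n - 1.9665
(4) = -10*s^3 - 21*s^2 - 8*s
(5) = 21*v^4 + 10*v^3 + v^2 - 28*v - 4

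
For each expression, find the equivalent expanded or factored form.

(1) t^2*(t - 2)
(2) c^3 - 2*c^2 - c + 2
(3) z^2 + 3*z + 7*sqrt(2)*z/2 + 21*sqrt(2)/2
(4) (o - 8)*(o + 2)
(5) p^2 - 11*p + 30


(1) = t^3 - 2*t^2
(2) = (c - 2)*(c - 1)*(c + 1)
(3) = (z + 3)*(z + 7*sqrt(2)/2)
(4) = o^2 - 6*o - 16
(5) = (p - 6)*(p - 5)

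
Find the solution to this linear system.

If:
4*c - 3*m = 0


Then:
c = 3*m/4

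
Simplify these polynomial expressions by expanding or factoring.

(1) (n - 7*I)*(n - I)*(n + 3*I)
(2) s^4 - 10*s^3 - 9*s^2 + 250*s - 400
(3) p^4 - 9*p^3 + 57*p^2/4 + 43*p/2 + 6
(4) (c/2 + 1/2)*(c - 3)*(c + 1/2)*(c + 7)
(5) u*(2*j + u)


(1) = n^3 - 5*I*n^2 + 17*n - 21*I
(2) = (s - 8)*(s - 5)*(s - 2)*(s + 5)
(3) = (p - 6)*(p - 4)*(p + 1/2)^2
(4) = c^4/2 + 11*c^3/4 - 29*c^2/4 - 59*c/4 - 21/4
(5) = 2*j*u + u^2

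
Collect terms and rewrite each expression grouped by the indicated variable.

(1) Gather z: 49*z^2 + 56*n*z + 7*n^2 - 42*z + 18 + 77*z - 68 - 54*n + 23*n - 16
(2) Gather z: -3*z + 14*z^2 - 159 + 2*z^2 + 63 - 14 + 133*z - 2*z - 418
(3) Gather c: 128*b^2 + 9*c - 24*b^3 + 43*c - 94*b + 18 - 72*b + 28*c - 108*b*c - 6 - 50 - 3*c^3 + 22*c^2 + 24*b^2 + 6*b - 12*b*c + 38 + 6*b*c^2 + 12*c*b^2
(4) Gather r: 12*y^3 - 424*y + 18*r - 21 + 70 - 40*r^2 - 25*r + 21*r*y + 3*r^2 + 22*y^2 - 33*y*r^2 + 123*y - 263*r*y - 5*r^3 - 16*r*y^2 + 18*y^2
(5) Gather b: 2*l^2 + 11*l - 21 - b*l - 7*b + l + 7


(1) = 7*n^2 - 31*n + 49*z^2 + z*(56*n + 35) - 66
(2) = 16*z^2 + 128*z - 528
(3) = -24*b^3 + 152*b^2 - 160*b - 3*c^3 + c^2*(6*b + 22) + c*(12*b^2 - 120*b + 80)
(4) = -5*r^3 + r^2*(-33*y - 37) + r*(-16*y^2 - 242*y - 7) + 12*y^3 + 40*y^2 - 301*y + 49
(5) = b*(-l - 7) + 2*l^2 + 12*l - 14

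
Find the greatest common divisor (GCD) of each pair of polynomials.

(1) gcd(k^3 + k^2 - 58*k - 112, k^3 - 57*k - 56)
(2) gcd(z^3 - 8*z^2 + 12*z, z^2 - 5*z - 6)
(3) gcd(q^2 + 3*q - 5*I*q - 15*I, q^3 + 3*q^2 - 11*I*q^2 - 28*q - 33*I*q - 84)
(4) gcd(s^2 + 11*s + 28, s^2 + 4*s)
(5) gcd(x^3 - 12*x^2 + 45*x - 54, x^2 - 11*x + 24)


(1) = k^2 - k - 56
(2) = z - 6
(3) = q + 3
(4) = s + 4
(5) = gcd((x - 6)*(x - 3)^2, (x - 8)*(x - 3)) = x - 3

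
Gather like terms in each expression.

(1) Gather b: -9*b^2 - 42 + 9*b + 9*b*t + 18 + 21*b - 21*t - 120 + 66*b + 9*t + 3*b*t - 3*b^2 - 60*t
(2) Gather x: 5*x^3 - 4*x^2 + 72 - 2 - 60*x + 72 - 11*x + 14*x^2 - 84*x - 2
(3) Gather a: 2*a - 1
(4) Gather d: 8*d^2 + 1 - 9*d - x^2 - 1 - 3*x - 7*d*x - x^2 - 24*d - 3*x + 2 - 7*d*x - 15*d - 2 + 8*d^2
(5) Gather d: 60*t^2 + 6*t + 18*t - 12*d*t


(1) = -12*b^2 + b*(12*t + 96) - 72*t - 144
(2) = 5*x^3 + 10*x^2 - 155*x + 140
(3) = 2*a - 1
(4) = 16*d^2 + d*(-14*x - 48) - 2*x^2 - 6*x
(5) = -12*d*t + 60*t^2 + 24*t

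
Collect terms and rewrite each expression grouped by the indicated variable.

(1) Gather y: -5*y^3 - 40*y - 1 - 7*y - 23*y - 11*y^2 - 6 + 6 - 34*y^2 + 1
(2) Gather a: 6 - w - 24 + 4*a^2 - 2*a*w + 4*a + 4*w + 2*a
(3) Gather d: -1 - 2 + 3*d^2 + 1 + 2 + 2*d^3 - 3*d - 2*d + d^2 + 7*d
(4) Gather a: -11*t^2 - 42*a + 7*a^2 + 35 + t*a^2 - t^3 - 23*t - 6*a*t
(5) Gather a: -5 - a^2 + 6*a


(1) = -5*y^3 - 45*y^2 - 70*y
(2) = 4*a^2 + a*(6 - 2*w) + 3*w - 18
(3) = 2*d^3 + 4*d^2 + 2*d
(4) = a^2*(t + 7) + a*(-6*t - 42) - t^3 - 11*t^2 - 23*t + 35
(5) = -a^2 + 6*a - 5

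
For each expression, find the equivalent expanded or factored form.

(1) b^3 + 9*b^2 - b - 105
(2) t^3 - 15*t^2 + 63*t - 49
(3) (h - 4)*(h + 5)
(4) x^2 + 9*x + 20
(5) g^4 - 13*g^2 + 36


(1) = (b - 3)*(b + 5)*(b + 7)
(2) = (t - 7)^2*(t - 1)
(3) = h^2 + h - 20
(4) = (x + 4)*(x + 5)
(5) = (g - 3)*(g - 2)*(g + 2)*(g + 3)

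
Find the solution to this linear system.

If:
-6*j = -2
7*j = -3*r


Then:
j = 1/3
r = -7/9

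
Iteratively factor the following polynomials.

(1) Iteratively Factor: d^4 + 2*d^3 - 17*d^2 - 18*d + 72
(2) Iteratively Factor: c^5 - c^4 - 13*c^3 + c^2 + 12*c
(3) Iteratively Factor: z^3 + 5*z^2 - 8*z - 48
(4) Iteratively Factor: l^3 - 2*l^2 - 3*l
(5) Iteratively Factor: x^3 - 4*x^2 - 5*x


(1) = (d + 4)*(d^3 - 2*d^2 - 9*d + 18) = (d + 3)*(d + 4)*(d^2 - 5*d + 6) = (d - 3)*(d + 3)*(d + 4)*(d - 2)
(2) = (c)*(c^4 - c^3 - 13*c^2 + c + 12) = c*(c - 1)*(c^3 - 13*c - 12) = c*(c - 1)*(c + 1)*(c^2 - c - 12) = c*(c - 1)*(c + 1)*(c + 3)*(c - 4)
(3) = (z + 4)*(z^2 + z - 12) = (z - 3)*(z + 4)*(z + 4)
(4) = (l - 3)*(l^2 + l) = (l - 3)*(l + 1)*(l)
(5) = (x - 5)*(x^2 + x) = x*(x - 5)*(x + 1)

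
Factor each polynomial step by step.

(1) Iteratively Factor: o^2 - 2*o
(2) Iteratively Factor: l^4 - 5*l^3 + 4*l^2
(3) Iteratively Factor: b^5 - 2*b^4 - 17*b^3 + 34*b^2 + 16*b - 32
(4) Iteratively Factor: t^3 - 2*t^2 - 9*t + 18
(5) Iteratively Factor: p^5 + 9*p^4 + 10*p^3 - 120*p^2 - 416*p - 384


(1) = (o - 2)*(o)
(2) = (l - 4)*(l^3 - l^2) = l*(l - 4)*(l^2 - l) = l^2*(l - 4)*(l - 1)
(3) = (b + 4)*(b^4 - 6*b^3 + 7*b^2 + 6*b - 8) = (b - 4)*(b + 4)*(b^3 - 2*b^2 - b + 2) = (b - 4)*(b - 2)*(b + 4)*(b^2 - 1) = (b - 4)*(b - 2)*(b + 1)*(b + 4)*(b - 1)
(4) = (t + 3)*(t^2 - 5*t + 6) = (t - 2)*(t + 3)*(t - 3)
(5) = (p + 2)*(p^4 + 7*p^3 - 4*p^2 - 112*p - 192) = (p + 2)*(p + 3)*(p^3 + 4*p^2 - 16*p - 64) = (p - 4)*(p + 2)*(p + 3)*(p^2 + 8*p + 16) = (p - 4)*(p + 2)*(p + 3)*(p + 4)*(p + 4)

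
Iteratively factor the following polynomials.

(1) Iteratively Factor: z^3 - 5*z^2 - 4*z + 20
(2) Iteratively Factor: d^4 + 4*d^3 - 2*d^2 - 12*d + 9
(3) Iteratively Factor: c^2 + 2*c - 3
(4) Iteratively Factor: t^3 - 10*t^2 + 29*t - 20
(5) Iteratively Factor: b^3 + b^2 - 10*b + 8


(1) = (z - 5)*(z^2 - 4) = (z - 5)*(z + 2)*(z - 2)
(2) = (d + 3)*(d^3 + d^2 - 5*d + 3) = (d + 3)^2*(d^2 - 2*d + 1) = (d - 1)*(d + 3)^2*(d - 1)
(3) = (c - 1)*(c + 3)
(4) = (t - 4)*(t^2 - 6*t + 5) = (t - 4)*(t - 1)*(t - 5)
(5) = (b - 2)*(b^2 + 3*b - 4) = (b - 2)*(b - 1)*(b + 4)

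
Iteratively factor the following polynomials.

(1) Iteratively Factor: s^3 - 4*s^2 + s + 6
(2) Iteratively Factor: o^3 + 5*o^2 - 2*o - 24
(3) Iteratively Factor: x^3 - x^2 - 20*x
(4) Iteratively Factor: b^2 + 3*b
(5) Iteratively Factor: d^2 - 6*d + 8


(1) = (s - 2)*(s^2 - 2*s - 3) = (s - 3)*(s - 2)*(s + 1)
(2) = (o - 2)*(o^2 + 7*o + 12) = (o - 2)*(o + 3)*(o + 4)
(3) = (x + 4)*(x^2 - 5*x) = x*(x + 4)*(x - 5)
(4) = (b + 3)*(b)
(5) = (d - 2)*(d - 4)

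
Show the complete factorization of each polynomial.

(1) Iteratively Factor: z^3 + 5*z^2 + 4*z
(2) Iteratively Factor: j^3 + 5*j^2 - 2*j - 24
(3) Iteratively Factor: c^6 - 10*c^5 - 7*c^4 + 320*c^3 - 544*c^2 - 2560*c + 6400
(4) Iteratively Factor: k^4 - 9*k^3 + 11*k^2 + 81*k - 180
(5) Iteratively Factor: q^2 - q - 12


(1) = (z)*(z^2 + 5*z + 4) = z*(z + 4)*(z + 1)
(2) = (j + 4)*(j^2 + j - 6) = (j - 2)*(j + 4)*(j + 3)
(3) = (c - 5)*(c^5 - 5*c^4 - 32*c^3 + 160*c^2 + 256*c - 1280) = (c - 5)^2*(c^4 - 32*c^2 + 256) = (c - 5)^2*(c + 4)*(c^3 - 4*c^2 - 16*c + 64) = (c - 5)^2*(c - 4)*(c + 4)*(c^2 - 16) = (c - 5)^2*(c - 4)^2*(c + 4)*(c + 4)
(4) = (k + 3)*(k^3 - 12*k^2 + 47*k - 60) = (k - 4)*(k + 3)*(k^2 - 8*k + 15) = (k - 5)*(k - 4)*(k + 3)*(k - 3)
(5) = (q - 4)*(q + 3)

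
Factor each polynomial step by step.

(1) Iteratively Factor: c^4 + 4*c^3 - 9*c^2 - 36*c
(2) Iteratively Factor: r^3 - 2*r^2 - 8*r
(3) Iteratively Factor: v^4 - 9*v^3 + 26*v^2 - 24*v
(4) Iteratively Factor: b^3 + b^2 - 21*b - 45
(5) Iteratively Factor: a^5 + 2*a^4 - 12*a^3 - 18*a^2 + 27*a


(1) = (c)*(c^3 + 4*c^2 - 9*c - 36) = c*(c + 3)*(c^2 + c - 12) = c*(c + 3)*(c + 4)*(c - 3)
(2) = (r - 4)*(r^2 + 2*r) = (r - 4)*(r + 2)*(r)
(3) = (v - 3)*(v^3 - 6*v^2 + 8*v) = (v - 3)*(v - 2)*(v^2 - 4*v) = (v - 4)*(v - 3)*(v - 2)*(v)
(4) = (b + 3)*(b^2 - 2*b - 15) = (b - 5)*(b + 3)*(b + 3)
(5) = (a - 3)*(a^4 + 5*a^3 + 3*a^2 - 9*a) = (a - 3)*(a - 1)*(a^3 + 6*a^2 + 9*a) = a*(a - 3)*(a - 1)*(a^2 + 6*a + 9) = a*(a - 3)*(a - 1)*(a + 3)*(a + 3)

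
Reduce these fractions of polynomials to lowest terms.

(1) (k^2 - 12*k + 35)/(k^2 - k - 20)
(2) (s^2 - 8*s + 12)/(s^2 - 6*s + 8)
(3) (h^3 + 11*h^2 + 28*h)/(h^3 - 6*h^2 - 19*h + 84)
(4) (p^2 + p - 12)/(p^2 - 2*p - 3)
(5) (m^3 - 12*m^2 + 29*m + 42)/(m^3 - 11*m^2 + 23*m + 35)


(1) = (k - 7)/(k + 4)
(2) = (s - 6)/(s - 4)
(3) = (h^2 + 7*h)/(h^2 - 10*h + 21)
(4) = (p + 4)/(p + 1)
(5) = (m - 6)/(m - 5)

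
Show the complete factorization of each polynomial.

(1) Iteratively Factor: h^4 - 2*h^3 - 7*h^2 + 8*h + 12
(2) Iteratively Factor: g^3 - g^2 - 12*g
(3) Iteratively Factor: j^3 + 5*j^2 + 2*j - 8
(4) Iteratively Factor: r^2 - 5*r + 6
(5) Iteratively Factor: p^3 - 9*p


(1) = (h + 1)*(h^3 - 3*h^2 - 4*h + 12) = (h - 2)*(h + 1)*(h^2 - h - 6) = (h - 2)*(h + 1)*(h + 2)*(h - 3)
(2) = (g - 4)*(g^2 + 3*g) = (g - 4)*(g + 3)*(g)
(3) = (j + 2)*(j^2 + 3*j - 4) = (j - 1)*(j + 2)*(j + 4)
(4) = (r - 3)*(r - 2)
(5) = (p)*(p^2 - 9) = p*(p - 3)*(p + 3)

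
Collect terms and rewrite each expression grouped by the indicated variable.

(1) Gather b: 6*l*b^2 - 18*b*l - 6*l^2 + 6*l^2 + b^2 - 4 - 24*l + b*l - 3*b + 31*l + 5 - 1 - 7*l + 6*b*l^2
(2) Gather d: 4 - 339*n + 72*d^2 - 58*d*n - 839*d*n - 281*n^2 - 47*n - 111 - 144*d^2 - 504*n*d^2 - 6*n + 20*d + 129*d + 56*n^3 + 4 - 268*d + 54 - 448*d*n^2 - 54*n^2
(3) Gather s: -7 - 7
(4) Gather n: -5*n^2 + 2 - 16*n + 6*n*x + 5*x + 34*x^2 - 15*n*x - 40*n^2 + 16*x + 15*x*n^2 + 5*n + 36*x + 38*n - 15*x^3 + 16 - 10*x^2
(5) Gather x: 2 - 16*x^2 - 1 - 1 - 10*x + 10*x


(1) = b^2*(6*l + 1) + b*(6*l^2 - 17*l - 3)
(2) = d^2*(-504*n - 72) + d*(-448*n^2 - 897*n - 119) + 56*n^3 - 335*n^2 - 392*n - 49
(3) = -14
(4) = n^2*(15*x - 45) + n*(27 - 9*x) - 15*x^3 + 24*x^2 + 57*x + 18
(5) = -16*x^2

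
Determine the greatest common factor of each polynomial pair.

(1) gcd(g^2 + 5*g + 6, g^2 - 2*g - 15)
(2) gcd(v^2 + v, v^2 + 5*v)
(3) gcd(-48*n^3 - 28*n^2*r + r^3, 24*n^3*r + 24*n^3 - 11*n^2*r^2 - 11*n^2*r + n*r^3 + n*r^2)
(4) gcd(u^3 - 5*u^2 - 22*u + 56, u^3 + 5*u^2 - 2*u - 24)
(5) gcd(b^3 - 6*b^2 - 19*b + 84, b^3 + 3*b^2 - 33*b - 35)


(1) = g + 3
(2) = gcd(v*(v + 1), v*(v + 5)) = v
(3) = gcd((-6*n + r)*(2*n + r)*(4*n + r), (-8*n + r)*(-3*n + r)*(n*r + n)) = 1
(4) = u^2 + 2*u - 8
(5) = gcd((b - 7)*(b - 3)*(b + 4), (b - 5)*(b + 1)*(b + 7)) = 1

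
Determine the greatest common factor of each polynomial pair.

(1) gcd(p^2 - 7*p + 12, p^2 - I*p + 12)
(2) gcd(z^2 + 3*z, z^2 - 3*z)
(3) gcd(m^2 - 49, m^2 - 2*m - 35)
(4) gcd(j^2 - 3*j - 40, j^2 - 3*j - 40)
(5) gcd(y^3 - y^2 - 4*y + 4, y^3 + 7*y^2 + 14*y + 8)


(1) = 1
(2) = z
(3) = m - 7
(4) = gcd((j - 8)*(j + 5), (j - 8)*(j + 5)) = j^2 - 3*j - 40
(5) = y + 2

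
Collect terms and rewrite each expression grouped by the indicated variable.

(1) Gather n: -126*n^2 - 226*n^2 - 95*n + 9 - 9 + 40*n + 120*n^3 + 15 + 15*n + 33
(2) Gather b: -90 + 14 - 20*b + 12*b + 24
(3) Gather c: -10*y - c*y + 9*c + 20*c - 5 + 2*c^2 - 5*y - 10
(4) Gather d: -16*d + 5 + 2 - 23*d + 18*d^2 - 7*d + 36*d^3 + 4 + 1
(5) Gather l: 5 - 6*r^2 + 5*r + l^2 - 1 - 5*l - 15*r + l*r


(1) = 120*n^3 - 352*n^2 - 40*n + 48
(2) = -8*b - 52
(3) = 2*c^2 + c*(29 - y) - 15*y - 15
(4) = 36*d^3 + 18*d^2 - 46*d + 12
(5) = l^2 + l*(r - 5) - 6*r^2 - 10*r + 4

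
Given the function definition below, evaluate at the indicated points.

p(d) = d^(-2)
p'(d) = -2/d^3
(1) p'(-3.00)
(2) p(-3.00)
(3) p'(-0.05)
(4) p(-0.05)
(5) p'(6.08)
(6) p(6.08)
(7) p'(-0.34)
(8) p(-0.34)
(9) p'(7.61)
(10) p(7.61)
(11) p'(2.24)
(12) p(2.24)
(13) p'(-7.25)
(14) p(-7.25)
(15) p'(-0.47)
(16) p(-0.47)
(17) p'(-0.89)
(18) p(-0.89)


(1) = 0.07
(2) = 0.11
(3) = 16000.00
(4) = 400.00
(5) = -0.01
(6) = 0.03
(7) = 50.89
(8) = 8.65
(9) = -0.00
(10) = 0.02
(11) = -0.18
(12) = 0.20
(13) = 0.01
(14) = 0.02
(15) = 19.26
(16) = 4.53
(17) = 2.84
(18) = 1.26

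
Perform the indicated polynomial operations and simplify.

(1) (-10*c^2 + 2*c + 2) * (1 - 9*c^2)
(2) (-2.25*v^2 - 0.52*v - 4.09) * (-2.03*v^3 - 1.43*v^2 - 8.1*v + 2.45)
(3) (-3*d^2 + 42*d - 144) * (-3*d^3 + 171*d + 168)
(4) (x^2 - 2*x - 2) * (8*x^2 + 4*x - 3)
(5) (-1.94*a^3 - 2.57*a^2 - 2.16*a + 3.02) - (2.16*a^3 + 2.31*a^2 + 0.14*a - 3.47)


(1) = 90*c^4 - 18*c^3 - 28*c^2 + 2*c + 2
(2) = 4.5675*v^5 + 4.2731*v^4 + 27.2713*v^3 + 4.5482*v^2 + 31.855*v - 10.0205
(3) = 9*d^5 - 126*d^4 - 81*d^3 + 6678*d^2 - 17568*d - 24192
(4) = 8*x^4 - 12*x^3 - 27*x^2 - 2*x + 6
(5) = -4.1*a^3 - 4.88*a^2 - 2.3*a + 6.49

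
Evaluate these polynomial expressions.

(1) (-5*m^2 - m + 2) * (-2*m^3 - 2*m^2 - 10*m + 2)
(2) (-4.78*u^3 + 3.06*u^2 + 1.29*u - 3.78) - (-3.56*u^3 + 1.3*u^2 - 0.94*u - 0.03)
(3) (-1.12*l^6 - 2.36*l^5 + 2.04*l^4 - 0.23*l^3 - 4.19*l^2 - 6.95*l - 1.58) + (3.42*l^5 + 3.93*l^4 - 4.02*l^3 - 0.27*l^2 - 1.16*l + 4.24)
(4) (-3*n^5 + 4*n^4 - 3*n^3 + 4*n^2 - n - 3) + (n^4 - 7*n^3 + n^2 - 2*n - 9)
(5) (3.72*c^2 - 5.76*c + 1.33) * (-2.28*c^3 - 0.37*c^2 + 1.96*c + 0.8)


(1) = 10*m^5 + 12*m^4 + 48*m^3 - 4*m^2 - 22*m + 4
(2) = -1.22*u^3 + 1.76*u^2 + 2.23*u - 3.75
(3) = -1.12*l^6 + 1.06*l^5 + 5.97*l^4 - 4.25*l^3 - 4.46*l^2 - 8.11*l + 2.66
(4) = -3*n^5 + 5*n^4 - 10*n^3 + 5*n^2 - 3*n - 12
(5) = -8.4816*c^5 + 11.7564*c^4 + 6.39*c^3 - 8.8057*c^2 - 2.0012*c + 1.064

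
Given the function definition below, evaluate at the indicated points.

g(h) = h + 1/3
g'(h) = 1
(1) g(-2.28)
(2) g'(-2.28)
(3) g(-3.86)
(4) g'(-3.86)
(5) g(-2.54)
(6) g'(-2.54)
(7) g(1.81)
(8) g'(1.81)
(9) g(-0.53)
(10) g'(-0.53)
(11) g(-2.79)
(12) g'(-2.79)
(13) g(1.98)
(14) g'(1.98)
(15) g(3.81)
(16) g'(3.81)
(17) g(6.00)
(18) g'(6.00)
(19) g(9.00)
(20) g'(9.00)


(1) = -1.95
(2) = 1.00
(3) = -3.53
(4) = 1.00
(5) = -2.21
(6) = 1.00
(7) = 2.14
(8) = 1.00
(9) = -0.20
(10) = 1.00
(11) = -2.46
(12) = 1.00
(13) = 2.31
(14) = 1.00
(15) = 4.14
(16) = 1.00
(17) = 6.33
(18) = 1.00
(19) = 9.33
(20) = 1.00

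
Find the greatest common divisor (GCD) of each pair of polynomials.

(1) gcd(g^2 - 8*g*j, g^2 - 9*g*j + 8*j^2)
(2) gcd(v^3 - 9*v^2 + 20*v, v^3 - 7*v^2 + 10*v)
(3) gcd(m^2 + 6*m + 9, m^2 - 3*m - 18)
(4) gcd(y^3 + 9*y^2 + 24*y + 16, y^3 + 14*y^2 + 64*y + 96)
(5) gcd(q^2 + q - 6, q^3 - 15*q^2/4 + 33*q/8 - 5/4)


(1) = g - 8*j
(2) = v^2 - 5*v
(3) = gcd((m + 3)^2, (m - 6)*(m + 3)) = m + 3
(4) = y^2 + 8*y + 16
(5) = q - 2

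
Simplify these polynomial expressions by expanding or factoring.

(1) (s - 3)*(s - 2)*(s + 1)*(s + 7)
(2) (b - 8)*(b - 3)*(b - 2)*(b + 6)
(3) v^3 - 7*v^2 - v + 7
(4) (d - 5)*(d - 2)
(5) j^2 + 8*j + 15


(1) = s^4 + 3*s^3 - 27*s^2 + 13*s + 42
(2) = b^4 - 7*b^3 - 32*b^2 + 228*b - 288
(3) = (v - 7)*(v - 1)*(v + 1)
(4) = d^2 - 7*d + 10
(5) = (j + 3)*(j + 5)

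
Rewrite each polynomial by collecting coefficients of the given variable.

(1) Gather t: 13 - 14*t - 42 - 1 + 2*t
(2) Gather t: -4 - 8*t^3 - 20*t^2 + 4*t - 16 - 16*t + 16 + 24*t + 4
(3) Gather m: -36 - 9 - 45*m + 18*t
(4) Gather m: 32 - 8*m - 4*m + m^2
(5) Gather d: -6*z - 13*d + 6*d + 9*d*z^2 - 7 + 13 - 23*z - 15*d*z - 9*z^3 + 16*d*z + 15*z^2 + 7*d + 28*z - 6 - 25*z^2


(1) = -12*t - 30
(2) = -8*t^3 - 20*t^2 + 12*t
(3) = -45*m + 18*t - 45
(4) = m^2 - 12*m + 32
(5) = d*(9*z^2 + z) - 9*z^3 - 10*z^2 - z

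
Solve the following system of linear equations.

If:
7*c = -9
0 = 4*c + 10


Then:
No Solution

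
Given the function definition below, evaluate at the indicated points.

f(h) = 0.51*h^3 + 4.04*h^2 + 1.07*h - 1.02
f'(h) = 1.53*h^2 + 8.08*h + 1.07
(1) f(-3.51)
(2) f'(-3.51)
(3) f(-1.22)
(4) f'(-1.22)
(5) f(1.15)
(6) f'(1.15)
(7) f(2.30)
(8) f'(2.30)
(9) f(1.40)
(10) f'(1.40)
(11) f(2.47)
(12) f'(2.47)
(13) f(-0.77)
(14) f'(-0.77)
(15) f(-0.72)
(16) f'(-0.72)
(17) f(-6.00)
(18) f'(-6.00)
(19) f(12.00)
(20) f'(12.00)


(1) = 22.94
(2) = -8.44
(3) = 2.76
(4) = -6.51
(5) = 6.33
(6) = 12.39
(7) = 29.02
(8) = 27.75
(9) = 9.80
(10) = 15.38
(11) = 33.96
(12) = 30.36
(13) = 0.32
(14) = -4.24
(15) = 0.11
(16) = -3.95
(17) = 27.84
(18) = 7.67
(19) = 1474.86
(20) = 318.35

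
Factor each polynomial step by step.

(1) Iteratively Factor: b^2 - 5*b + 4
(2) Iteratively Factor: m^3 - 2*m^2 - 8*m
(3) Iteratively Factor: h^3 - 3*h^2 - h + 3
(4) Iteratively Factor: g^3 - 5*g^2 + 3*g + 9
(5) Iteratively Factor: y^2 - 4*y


(1) = (b - 1)*(b - 4)
(2) = (m - 4)*(m^2 + 2*m) = m*(m - 4)*(m + 2)
(3) = (h - 3)*(h^2 - 1) = (h - 3)*(h + 1)*(h - 1)
(4) = (g - 3)*(g^2 - 2*g - 3) = (g - 3)^2*(g + 1)
(5) = (y)*(y - 4)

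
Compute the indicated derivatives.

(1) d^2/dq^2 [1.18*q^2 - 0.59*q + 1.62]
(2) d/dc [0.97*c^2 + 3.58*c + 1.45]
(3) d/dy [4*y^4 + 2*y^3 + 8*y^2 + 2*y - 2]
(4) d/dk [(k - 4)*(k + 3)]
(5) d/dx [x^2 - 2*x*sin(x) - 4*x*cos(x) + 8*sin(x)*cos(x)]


(1) = 2.36000000000000
(2) = 1.94*c + 3.58
(3) = 16*y^3 + 6*y^2 + 16*y + 2
(4) = 2*k - 1
(5) = 4*x*sin(x) - 2*x*cos(x) + 2*x - 2*sin(x) - 4*cos(x) + 8*cos(2*x)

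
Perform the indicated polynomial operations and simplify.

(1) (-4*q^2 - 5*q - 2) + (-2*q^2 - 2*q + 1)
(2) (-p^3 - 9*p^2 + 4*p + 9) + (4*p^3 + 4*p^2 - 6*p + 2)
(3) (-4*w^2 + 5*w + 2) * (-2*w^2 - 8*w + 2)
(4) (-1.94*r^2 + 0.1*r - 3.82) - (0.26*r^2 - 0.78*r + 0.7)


(1) = -6*q^2 - 7*q - 1
(2) = 3*p^3 - 5*p^2 - 2*p + 11
(3) = 8*w^4 + 22*w^3 - 52*w^2 - 6*w + 4
(4) = -2.2*r^2 + 0.88*r - 4.52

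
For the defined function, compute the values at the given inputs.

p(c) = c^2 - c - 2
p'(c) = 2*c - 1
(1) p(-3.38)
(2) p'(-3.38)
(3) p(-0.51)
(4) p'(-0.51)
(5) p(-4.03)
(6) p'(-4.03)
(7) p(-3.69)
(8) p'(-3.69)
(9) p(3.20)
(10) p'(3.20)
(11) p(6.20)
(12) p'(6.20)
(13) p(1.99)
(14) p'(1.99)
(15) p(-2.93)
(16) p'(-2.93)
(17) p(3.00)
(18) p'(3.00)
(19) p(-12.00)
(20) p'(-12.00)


(1) = 12.80
(2) = -7.76
(3) = -1.23
(4) = -2.02
(5) = 18.27
(6) = -9.06
(7) = 15.31
(8) = -8.38
(9) = 5.04
(10) = 5.40
(11) = 30.24
(12) = 11.40
(13) = -0.03
(14) = 2.98
(15) = 9.51
(16) = -6.86
(17) = 4.00
(18) = 5.00
(19) = 154.00
(20) = -25.00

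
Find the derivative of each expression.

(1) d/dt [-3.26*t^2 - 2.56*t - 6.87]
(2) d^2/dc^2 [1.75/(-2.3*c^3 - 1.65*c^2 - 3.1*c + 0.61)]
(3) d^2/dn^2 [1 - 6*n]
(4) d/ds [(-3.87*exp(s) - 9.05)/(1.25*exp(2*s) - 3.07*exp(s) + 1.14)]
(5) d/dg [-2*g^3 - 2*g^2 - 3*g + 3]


(1) = -6.52*t - 2.56
(2) = ((24.15*c + 5.775)*(2.3*c^3 + 1.65*c^2 + 3.1*c - 0.61) - 1.75*(6.9*c^2 + 3.3*c + 3.1)*(13.8*c^2 + 6.6*c + 6.2))/(2.3*c^3 + 1.65*c^2 + 3.1*c - 0.61)^3
(3) = 0
(4) = (4.8375*exp(2*s) + 22.625*exp(s) - 32.1953)*exp(s)/(1.5625*exp(4*s) - 7.675*exp(3*s) + 12.2749*exp(2*s) - 6.9996*exp(s) + 1.2996)
(5) = -6*g^2 - 4*g - 3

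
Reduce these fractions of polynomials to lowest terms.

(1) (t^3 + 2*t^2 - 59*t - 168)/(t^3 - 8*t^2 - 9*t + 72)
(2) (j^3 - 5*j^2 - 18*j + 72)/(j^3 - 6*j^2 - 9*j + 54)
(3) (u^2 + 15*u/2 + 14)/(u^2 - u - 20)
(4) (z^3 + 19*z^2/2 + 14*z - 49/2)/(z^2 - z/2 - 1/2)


(1) = (t + 7)/(t - 3)
(2) = (j + 4)/(j + 3)
(3) = (2*u + 7)/(2*u - 10)
(4) = (2*z^2 + 21*z + 49)/(2*z + 1)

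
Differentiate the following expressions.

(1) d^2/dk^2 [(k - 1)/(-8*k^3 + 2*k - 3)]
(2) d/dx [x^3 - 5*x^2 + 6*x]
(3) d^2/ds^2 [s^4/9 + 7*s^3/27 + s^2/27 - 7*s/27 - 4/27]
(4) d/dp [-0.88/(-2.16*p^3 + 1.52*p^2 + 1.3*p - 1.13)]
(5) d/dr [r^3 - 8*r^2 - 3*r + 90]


(1) = 4*(-2*(k - 1)*(12*k^2 - 1)^2 + (12*k^2 + 12*k*(k - 1) - 1)*(8*k^3 - 2*k + 3))/(8*k^3 - 2*k + 3)^3
(2) = 3*x^2 - 10*x + 6
(3) = 4*s^2/3 + 14*s/9 + 2/27
(4) = (-5.7024*p^2 + 2.6752*p + 1.144)/(2.16*p^3 - 1.52*p^2 - 1.3*p + 1.13)^2
(5) = 3*r^2 - 16*r - 3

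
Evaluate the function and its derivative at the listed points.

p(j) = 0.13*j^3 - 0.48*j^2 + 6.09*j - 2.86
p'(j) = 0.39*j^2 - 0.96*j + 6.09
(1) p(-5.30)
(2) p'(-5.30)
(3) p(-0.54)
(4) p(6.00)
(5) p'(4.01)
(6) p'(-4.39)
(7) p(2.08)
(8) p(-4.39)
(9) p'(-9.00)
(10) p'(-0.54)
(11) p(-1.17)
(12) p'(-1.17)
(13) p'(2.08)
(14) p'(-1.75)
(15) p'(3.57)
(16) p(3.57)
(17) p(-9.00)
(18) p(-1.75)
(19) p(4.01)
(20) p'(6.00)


(1) = -67.97
(2) = 22.13
(3) = -6.31
(4) = 44.48
(5) = 8.51
(6) = 17.82
(7) = 8.90
(8) = -49.84
(9) = 46.32
(10) = 6.72
(11) = -10.85
(12) = 7.75
(13) = 5.78
(14) = 8.96
(15) = 7.63
(16) = 18.68
(17) = -191.32
(18) = -15.68
(19) = 22.23
(20) = 14.37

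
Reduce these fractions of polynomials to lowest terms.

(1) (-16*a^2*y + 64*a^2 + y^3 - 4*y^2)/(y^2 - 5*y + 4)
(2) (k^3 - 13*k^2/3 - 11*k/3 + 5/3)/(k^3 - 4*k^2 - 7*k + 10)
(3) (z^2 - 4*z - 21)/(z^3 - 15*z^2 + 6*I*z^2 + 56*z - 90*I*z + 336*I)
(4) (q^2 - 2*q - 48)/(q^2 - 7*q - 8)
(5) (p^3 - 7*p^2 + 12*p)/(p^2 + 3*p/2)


(1) = (-16*a^2 + y^2)/(y - 1)
(2) = (3*k^2 + 2*k - 1)/(3*k^2 + 3*k - 6)
(3) = (z + 3)/(z^2 + z*(-8 + 6*I) - 48*I)
(4) = (q + 6)/(q + 1)
(5) = (2*p^2 - 14*p + 24)/(2*p + 3)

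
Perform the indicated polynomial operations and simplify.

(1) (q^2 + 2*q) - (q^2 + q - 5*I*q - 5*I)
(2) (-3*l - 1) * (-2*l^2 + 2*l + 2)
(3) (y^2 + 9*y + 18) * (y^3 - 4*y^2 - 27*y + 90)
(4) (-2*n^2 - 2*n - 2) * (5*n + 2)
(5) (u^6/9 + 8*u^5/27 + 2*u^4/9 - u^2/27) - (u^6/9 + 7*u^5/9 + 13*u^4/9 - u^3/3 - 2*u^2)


(1) = q + 5*I*q + 5*I
(2) = 6*l^3 - 4*l^2 - 8*l - 2
(3) = y^5 + 5*y^4 - 45*y^3 - 225*y^2 + 324*y + 1620
(4) = -10*n^3 - 14*n^2 - 14*n - 4
(5) = -13*u^5/27 - 11*u^4/9 + u^3/3 + 53*u^2/27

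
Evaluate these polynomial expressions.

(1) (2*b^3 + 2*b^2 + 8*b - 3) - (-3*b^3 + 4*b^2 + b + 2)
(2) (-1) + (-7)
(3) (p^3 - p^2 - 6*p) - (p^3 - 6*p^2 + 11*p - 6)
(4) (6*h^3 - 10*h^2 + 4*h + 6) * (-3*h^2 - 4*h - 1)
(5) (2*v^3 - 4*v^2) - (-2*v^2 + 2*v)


(1) = 5*b^3 - 2*b^2 + 7*b - 5
(2) = -8
(3) = 5*p^2 - 17*p + 6
(4) = -18*h^5 + 6*h^4 + 22*h^3 - 24*h^2 - 28*h - 6
(5) = 2*v^3 - 2*v^2 - 2*v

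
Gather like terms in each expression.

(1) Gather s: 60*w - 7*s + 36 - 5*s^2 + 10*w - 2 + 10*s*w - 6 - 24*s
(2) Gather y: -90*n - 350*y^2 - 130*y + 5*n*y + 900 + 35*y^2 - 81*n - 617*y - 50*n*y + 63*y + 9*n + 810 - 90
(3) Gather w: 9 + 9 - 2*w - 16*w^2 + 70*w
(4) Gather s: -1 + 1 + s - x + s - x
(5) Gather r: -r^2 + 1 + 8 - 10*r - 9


(1) = -5*s^2 + s*(10*w - 31) + 70*w + 28
(2) = -162*n - 315*y^2 + y*(-45*n - 684) + 1620
(3) = -16*w^2 + 68*w + 18
(4) = 2*s - 2*x
(5) = -r^2 - 10*r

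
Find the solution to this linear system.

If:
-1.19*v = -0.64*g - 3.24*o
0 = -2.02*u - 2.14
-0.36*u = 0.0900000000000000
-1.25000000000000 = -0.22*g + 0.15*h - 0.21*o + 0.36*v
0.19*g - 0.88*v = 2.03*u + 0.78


Then:
No Solution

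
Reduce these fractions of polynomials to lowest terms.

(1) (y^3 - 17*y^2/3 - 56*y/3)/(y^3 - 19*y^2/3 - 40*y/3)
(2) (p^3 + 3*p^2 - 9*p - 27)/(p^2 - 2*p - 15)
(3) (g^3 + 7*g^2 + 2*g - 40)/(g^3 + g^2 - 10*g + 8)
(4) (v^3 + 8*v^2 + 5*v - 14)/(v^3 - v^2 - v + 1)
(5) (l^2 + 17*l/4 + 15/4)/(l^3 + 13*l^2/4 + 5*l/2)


(1) = (3*y + 7)/(3*y + 5)
(2) = (p^2 - 9)/(p - 5)
(3) = (g + 5)/(g - 1)
(4) = (v^2 + 9*v + 14)/(v^2 - 1)
(5) = (l + 3)/(l^2 + 2*l)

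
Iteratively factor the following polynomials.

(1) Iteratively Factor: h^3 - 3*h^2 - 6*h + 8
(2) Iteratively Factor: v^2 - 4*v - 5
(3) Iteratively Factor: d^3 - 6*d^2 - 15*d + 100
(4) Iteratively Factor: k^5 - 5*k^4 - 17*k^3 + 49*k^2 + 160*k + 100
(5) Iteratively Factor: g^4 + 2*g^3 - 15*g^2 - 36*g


(1) = (h - 1)*(h^2 - 2*h - 8) = (h - 1)*(h + 2)*(h - 4)
(2) = (v + 1)*(v - 5)
(3) = (d + 4)*(d^2 - 10*d + 25) = (d - 5)*(d + 4)*(d - 5)
(4) = (k + 2)*(k^4 - 7*k^3 - 3*k^2 + 55*k + 50) = (k + 1)*(k + 2)*(k^3 - 8*k^2 + 5*k + 50) = (k + 1)*(k + 2)^2*(k^2 - 10*k + 25) = (k - 5)*(k + 1)*(k + 2)^2*(k - 5)
(5) = (g - 4)*(g^3 + 6*g^2 + 9*g) = g*(g - 4)*(g^2 + 6*g + 9) = g*(g - 4)*(g + 3)*(g + 3)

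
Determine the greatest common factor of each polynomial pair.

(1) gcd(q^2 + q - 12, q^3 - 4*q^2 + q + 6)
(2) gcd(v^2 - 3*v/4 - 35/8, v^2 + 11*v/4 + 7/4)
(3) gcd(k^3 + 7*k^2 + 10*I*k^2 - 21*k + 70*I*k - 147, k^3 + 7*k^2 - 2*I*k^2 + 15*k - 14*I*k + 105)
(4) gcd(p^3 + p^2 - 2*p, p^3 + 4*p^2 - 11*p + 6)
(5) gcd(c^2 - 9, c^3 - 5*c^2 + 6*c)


(1) = q - 3
(2) = v + 7/4
(3) = k^2 + k*(7 + 3*I) + 21*I
(4) = gcd(p*(p - 1)*(p + 2), (p - 1)^2*(p + 6)) = p - 1
(5) = gcd((c - 3)*(c + 3), c*(c - 3)*(c - 2)) = c - 3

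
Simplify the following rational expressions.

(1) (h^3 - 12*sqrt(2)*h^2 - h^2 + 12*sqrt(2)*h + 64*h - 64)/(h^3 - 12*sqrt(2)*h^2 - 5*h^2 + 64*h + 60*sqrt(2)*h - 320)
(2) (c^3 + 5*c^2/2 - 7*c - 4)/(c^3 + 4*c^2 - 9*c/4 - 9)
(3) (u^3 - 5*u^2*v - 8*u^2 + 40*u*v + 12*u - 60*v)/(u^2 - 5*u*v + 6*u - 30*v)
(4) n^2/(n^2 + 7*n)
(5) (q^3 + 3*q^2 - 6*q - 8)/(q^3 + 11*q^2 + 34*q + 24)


(1) = (h - 1)/(h - 5)
(2) = (4*c^2 - 6*c - 4)/(4*c^2 - 9)
(3) = (u^2 - 8*u + 12)/(u + 6)
(4) = n/(n + 7)
(5) = (q - 2)/(q + 6)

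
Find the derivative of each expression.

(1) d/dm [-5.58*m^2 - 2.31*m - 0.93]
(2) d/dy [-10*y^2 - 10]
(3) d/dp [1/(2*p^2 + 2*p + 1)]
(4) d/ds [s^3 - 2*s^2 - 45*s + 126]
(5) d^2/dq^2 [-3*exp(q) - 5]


(1) = -11.16*m - 2.31
(2) = -20*y
(3) = 2*(-2*p - 1)/(2*p^2 + 2*p + 1)^2
(4) = 3*s^2 - 4*s - 45
(5) = -3*exp(q)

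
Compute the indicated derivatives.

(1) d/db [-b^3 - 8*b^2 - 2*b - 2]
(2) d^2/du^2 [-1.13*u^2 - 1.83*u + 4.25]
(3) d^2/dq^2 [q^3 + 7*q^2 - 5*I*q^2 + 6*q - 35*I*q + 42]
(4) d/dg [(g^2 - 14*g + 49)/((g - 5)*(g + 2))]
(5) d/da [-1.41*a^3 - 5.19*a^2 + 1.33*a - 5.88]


(1) = -3*b^2 - 16*b - 2
(2) = -2.26000000000000
(3) = 6*q + 14 - 10*I
(4) = (11*g^2 - 118*g + 287)/(g^4 - 6*g^3 - 11*g^2 + 60*g + 100)
(5) = -4.23*a^2 - 10.38*a + 1.33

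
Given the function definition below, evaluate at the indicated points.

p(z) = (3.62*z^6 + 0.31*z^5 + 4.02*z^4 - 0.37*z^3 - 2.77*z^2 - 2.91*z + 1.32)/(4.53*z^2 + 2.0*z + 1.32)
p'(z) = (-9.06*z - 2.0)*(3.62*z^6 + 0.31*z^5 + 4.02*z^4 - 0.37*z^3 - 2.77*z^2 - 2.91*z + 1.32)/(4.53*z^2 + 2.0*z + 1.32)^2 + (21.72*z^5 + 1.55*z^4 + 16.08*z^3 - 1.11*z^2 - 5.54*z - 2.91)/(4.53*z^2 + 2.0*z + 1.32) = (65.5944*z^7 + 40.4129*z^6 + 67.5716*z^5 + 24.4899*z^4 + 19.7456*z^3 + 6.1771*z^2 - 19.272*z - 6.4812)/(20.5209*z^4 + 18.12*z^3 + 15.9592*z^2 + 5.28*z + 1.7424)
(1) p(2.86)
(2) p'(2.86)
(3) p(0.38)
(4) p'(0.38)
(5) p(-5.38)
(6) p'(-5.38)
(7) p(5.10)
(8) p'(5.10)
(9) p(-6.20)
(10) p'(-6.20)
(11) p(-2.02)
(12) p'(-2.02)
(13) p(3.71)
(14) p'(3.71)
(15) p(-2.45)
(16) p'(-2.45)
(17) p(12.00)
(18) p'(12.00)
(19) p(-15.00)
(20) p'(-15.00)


(1) = 51.51
(2) = 71.91
(3) = -0.04
(4) = -1.42
(5) = 737.57
(6) = -531.17
(7) = 520.72
(8) = 409.44
(9) = 1280.06
(10) = -804.61
(11) = 19.12
(12) = -33.10
(13) = 145.62
(14) = 156.93
(15) = 38.02
(16) = -56.16
(17) = 16186.60
(18) = 5419.03
(19) = 41595.08
(20) = -11003.78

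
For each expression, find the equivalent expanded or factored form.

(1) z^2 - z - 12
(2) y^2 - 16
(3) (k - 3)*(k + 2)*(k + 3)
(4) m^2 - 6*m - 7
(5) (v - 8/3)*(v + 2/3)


(1) = (z - 4)*(z + 3)
(2) = (y - 4)*(y + 4)
(3) = k^3 + 2*k^2 - 9*k - 18
(4) = (m - 7)*(m + 1)
(5) = v^2 - 2*v - 16/9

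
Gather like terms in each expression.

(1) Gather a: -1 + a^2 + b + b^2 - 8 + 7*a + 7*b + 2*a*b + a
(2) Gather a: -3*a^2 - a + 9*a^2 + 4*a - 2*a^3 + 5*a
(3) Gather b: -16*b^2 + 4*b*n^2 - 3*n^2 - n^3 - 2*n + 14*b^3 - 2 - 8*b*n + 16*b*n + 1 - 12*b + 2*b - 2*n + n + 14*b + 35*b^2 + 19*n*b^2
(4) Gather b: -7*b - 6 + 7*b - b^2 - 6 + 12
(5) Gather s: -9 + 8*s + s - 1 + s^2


(1) = a^2 + a*(2*b + 8) + b^2 + 8*b - 9
(2) = -2*a^3 + 6*a^2 + 8*a
(3) = 14*b^3 + b^2*(19*n + 19) + b*(4*n^2 + 8*n + 4) - n^3 - 3*n^2 - 3*n - 1
(4) = -b^2
(5) = s^2 + 9*s - 10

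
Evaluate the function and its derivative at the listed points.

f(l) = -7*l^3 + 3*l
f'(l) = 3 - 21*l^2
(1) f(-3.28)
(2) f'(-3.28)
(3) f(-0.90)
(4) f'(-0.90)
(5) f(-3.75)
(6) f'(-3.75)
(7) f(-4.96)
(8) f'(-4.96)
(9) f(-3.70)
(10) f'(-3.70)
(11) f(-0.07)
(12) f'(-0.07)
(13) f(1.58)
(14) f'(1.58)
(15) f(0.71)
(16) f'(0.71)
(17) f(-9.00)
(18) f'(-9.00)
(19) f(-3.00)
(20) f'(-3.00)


(1) = 237.17
(2) = -222.93
(3) = 2.40
(4) = -14.01
(5) = 357.89
(6) = -292.31
(7) = 839.29
(8) = -513.63
(9) = 343.47
(10) = -284.49
(11) = -0.21
(12) = 2.90
(13) = -22.87
(14) = -49.42
(15) = -0.38
(16) = -7.59
(17) = 5076.00
(18) = -1698.00
(19) = 180.00
(20) = -186.00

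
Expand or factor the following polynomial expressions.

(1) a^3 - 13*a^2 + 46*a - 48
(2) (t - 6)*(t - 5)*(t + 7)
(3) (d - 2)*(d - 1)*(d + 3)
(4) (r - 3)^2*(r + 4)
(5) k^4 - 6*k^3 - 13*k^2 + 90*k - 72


(1) = (a - 8)*(a - 3)*(a - 2)
(2) = t^3 - 4*t^2 - 47*t + 210
(3) = d^3 - 7*d + 6
(4) = r^3 - 2*r^2 - 15*r + 36
(5) = (k - 6)*(k - 3)*(k - 1)*(k + 4)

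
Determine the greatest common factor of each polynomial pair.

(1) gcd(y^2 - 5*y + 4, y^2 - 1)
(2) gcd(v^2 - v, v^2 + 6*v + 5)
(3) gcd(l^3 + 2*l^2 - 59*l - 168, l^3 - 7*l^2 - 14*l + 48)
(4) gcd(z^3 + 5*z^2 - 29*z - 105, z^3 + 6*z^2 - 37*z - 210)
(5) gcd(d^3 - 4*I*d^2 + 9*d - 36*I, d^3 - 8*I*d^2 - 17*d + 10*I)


(1) = gcd((y - 4)*(y - 1), (y - 1)*(y + 1)) = y - 1
(2) = 1
(3) = gcd((l - 8)*(l + 3)*(l + 7), (l - 8)*(l - 2)*(l + 3)) = l^2 - 5*l - 24
(4) = gcd((z - 5)*(z + 3)*(z + 7), (z - 6)*(z + 5)*(z + 7)) = z + 7
(5) = 1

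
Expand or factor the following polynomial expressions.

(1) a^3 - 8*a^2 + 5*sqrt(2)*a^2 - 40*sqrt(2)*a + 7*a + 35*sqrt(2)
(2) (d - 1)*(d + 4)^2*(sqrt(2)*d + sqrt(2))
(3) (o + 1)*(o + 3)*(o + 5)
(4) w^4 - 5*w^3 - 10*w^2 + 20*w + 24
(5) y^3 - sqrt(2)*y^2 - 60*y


(1) = (a - 7)*(a - 1)*(a + 5*sqrt(2))
(2) = sqrt(2)*d^4 + 8*sqrt(2)*d^3 + 15*sqrt(2)*d^2 - 8*sqrt(2)*d - 16*sqrt(2)
(3) = o^3 + 9*o^2 + 23*o + 15
(4) = (w - 6)*(w - 2)*(w + 1)*(w + 2)
(5) = y*(y - 6*sqrt(2))*(y + 5*sqrt(2))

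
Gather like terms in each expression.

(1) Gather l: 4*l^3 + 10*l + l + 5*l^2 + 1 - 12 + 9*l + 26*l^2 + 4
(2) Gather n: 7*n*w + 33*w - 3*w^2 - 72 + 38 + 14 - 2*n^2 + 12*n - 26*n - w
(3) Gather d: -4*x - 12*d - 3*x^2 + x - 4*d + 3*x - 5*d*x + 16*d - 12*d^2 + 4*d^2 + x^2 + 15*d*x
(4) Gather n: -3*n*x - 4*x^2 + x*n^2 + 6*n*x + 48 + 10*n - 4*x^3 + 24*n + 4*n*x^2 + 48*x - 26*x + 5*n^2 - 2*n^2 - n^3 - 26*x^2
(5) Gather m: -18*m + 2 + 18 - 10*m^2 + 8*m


(1) = 4*l^3 + 31*l^2 + 20*l - 7
(2) = -2*n^2 + n*(7*w - 14) - 3*w^2 + 32*w - 20
(3) = -8*d^2 + 10*d*x - 2*x^2
(4) = -n^3 + n^2*(x + 3) + n*(4*x^2 + 3*x + 34) - 4*x^3 - 30*x^2 + 22*x + 48
(5) = -10*m^2 - 10*m + 20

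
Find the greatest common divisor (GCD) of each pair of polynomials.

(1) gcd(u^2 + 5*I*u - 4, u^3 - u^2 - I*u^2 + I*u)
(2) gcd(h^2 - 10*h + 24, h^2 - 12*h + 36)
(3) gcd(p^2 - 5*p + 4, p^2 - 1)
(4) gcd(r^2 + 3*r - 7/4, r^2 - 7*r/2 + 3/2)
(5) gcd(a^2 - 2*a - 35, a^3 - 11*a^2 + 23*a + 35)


(1) = gcd((u + I)*(u + 4*I), u*(u - 1)*(u - I)) = 1
(2) = h - 6
(3) = gcd((p - 4)*(p - 1), (p - 1)*(p + 1)) = p - 1
(4) = r - 1/2
(5) = a - 7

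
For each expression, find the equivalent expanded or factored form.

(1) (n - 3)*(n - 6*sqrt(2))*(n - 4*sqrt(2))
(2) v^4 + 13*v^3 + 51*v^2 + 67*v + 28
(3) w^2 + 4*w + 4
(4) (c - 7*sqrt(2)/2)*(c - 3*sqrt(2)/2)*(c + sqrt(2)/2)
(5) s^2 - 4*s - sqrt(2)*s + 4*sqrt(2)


(1) = n^3 - 10*sqrt(2)*n^2 - 3*n^2 + 30*sqrt(2)*n + 48*n - 144
(2) = (v + 1)^2*(v + 4)*(v + 7)
(3) = (w + 2)^2
(4) = c^3 - 9*sqrt(2)*c^2/2 + 11*c/2 + 21*sqrt(2)/4
(5) = (s - 4)*(s - sqrt(2))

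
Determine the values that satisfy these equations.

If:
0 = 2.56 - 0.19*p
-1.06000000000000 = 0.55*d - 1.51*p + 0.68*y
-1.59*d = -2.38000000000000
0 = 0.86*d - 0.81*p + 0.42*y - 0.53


Then:
No Solution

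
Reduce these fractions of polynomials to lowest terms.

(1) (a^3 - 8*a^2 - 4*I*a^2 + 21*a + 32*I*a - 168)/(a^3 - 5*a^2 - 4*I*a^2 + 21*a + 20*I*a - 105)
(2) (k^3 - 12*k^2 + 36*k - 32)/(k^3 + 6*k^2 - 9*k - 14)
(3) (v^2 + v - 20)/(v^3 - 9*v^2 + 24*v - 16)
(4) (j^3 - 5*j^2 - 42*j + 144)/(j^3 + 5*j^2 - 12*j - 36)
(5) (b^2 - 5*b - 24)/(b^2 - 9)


(1) = (a - 8)/(a - 5)
(2) = (k^2 - 10*k + 16)/(k^2 + 8*k + 7)
(3) = (v + 5)/(v^2 - 5*v + 4)
(4) = (j - 8)/(j + 2)
(5) = (b - 8)/(b - 3)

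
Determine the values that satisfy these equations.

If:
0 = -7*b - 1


Then:
b = -1/7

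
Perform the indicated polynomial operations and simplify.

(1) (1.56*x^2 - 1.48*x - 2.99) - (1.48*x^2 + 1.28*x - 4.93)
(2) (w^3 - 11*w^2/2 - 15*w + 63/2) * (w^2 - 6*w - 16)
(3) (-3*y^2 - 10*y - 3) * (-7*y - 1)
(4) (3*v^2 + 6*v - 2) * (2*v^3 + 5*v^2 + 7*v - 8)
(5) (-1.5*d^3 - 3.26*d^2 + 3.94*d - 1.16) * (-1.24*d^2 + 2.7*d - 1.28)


(1) = 0.08*x^2 - 2.76*x + 1.94
(2) = w^5 - 23*w^4/2 + 2*w^3 + 419*w^2/2 + 51*w - 504
(3) = 21*y^3 + 73*y^2 + 31*y + 3
(4) = 6*v^5 + 27*v^4 + 47*v^3 + 8*v^2 - 62*v + 16
(5) = 1.86*d^5 - 0.0076*d^4 - 11.7676*d^3 + 16.2492*d^2 - 8.1752*d + 1.4848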